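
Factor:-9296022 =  - 2^1*3^1*131^1*11827^1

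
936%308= 12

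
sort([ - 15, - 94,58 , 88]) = [ - 94, - 15, 58,88]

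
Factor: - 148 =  - 2^2*37^1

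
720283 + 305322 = 1025605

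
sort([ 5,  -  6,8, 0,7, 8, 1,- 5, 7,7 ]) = [  -  6, -5, 0, 1, 5, 7,7, 7, 8, 8]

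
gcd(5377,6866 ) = 1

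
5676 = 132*43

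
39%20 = 19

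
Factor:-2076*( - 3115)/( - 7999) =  -2^2*3^1*5^1 *7^1*19^( - 1 )*89^1 * 173^1 * 421^( - 1)= -6466740/7999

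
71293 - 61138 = 10155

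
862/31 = 27 + 25/31=27.81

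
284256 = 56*5076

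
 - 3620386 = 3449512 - 7069898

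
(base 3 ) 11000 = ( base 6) 300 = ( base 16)6C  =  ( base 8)154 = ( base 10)108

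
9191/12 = 9191/12=765.92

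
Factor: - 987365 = - 5^1  *  59^1*3347^1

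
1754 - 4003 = - 2249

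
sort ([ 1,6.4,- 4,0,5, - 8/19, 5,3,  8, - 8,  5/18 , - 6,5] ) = [ - 8, - 6, - 4 , - 8/19,0 , 5/18,1,3,5,5,5,6.4,8]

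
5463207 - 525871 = 4937336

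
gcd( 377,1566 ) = 29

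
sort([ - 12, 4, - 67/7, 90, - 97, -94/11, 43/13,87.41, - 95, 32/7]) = [ - 97, - 95, - 12, - 67/7,-94/11, 43/13,  4 , 32/7, 87.41, 90]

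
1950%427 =242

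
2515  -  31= 2484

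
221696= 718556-496860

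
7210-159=7051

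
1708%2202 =1708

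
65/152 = 65/152 = 0.43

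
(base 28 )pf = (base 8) 1313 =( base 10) 715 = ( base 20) 1FF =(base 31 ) n2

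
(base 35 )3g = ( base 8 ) 171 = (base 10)121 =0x79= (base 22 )5B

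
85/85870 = 17/17174 = 0.00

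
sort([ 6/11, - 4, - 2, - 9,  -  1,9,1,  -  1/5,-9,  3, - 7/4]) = [ - 9 , - 9, - 4, - 2, - 7/4,-1, - 1/5, 6/11,1,3, 9]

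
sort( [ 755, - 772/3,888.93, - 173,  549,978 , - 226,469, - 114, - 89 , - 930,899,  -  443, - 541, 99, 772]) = [- 930,  -  541, - 443, - 772/3, - 226, - 173,-114, - 89,99, 469, 549,755,772, 888.93, 899, 978]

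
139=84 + 55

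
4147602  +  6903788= 11051390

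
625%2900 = 625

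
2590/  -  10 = -259/1 =- 259.00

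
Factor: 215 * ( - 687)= - 3^1*5^1*43^1*229^1  =  - 147705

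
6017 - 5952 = 65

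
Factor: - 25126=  -2^1*17^1 * 739^1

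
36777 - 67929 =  -31152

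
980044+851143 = 1831187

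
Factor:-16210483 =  - 16210483^1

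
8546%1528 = 906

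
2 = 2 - 0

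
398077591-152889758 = 245187833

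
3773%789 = 617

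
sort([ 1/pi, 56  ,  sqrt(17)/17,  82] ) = [sqrt( 17) /17,  1/pi,56, 82 ] 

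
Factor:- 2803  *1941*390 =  - 2^1*3^2 * 5^1*13^1 * 647^1*2803^1= -2121842970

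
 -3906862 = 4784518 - 8691380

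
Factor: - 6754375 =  - 5^4*101^1*107^1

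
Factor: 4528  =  2^4*283^1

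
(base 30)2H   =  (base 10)77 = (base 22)3B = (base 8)115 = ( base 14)57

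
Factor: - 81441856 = - 2^6  *  659^1*1931^1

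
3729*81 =302049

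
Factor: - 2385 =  - 3^2*5^1*53^1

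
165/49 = 165/49 = 3.37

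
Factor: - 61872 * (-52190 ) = 3229099680  =  2^5*3^1*5^1 * 17^1 * 307^1 * 1289^1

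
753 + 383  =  1136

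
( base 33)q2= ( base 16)35C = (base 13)512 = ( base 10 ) 860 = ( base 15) 3C5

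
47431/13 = 3648+7/13 = 3648.54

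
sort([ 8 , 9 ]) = [8, 9]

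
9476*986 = 9343336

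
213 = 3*71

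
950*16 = 15200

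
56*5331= 298536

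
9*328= 2952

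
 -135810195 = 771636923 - 907447118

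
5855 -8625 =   -  2770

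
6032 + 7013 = 13045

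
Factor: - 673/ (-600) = 2^( - 3)*3^( - 1) * 5^( - 2) * 673^1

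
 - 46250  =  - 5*9250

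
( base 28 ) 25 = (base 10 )61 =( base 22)2h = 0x3D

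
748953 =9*83217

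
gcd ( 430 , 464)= 2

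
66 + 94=160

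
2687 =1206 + 1481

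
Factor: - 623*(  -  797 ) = 7^1*89^1*797^1 = 496531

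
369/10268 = 369/10268= 0.04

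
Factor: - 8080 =- 2^4*5^1*101^1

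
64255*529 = 33990895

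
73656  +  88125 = 161781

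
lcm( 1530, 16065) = 32130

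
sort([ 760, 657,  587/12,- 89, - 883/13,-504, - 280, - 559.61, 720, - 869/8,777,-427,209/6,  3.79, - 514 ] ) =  [ - 559.61, - 514,-504, - 427,-280, - 869/8, - 89, - 883/13, 3.79, 209/6, 587/12, 657, 720,760,  777 ]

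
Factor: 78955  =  5^1* 15791^1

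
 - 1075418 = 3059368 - 4134786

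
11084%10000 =1084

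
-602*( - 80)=48160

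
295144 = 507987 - 212843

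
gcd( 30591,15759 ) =927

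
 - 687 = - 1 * 687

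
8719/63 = 138 +25/63 = 138.40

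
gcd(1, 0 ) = 1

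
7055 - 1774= 5281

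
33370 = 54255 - 20885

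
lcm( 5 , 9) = 45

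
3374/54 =1687/27 = 62.48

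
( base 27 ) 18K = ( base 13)593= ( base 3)1022202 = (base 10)965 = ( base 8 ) 1705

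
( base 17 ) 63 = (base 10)105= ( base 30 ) 3F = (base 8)151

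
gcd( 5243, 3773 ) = 49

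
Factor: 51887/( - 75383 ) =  - 7^ ( -1 )*11^(-1 )*53^1 = -  53/77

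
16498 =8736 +7762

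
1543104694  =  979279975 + 563824719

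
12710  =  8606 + 4104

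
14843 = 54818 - 39975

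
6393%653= 516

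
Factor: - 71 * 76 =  - 5396 = - 2^2*19^1*71^1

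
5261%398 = 87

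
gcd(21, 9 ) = 3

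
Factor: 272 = 2^4*17^1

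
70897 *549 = 38922453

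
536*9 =4824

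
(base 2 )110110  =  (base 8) 66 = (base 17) 33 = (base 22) 2A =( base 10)54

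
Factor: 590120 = 2^3*5^1 *14753^1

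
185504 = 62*2992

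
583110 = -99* ( - 5890 ) 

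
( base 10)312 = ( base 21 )EI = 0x138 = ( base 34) 96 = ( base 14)184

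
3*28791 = 86373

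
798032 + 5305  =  803337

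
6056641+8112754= 14169395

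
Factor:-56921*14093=-802187653= - 17^1*829^1*56921^1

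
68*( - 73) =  - 4964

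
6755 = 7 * 965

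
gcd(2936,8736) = 8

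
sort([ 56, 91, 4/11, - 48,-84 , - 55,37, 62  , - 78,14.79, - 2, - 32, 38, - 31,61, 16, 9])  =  [  -  84, - 78,-55, - 48, - 32, - 31,  -  2, 4/11,  9 , 14.79,16,37, 38  ,  56, 61,62, 91] 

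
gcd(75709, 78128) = 1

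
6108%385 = 333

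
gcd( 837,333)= 9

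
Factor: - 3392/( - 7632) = 2^2* 3^(-2 ) = 4/9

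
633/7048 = 633/7048= 0.09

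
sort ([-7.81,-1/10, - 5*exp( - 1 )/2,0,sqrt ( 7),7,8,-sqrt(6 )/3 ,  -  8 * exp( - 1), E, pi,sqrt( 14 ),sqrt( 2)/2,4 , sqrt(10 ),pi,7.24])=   [  -  7.81,-8*exp( - 1 ), - 5*exp ( - 1 )/2,-sqrt( 6) /3,-1/10 , 0 , sqrt(2 )/2,sqrt(7 ),E , pi, pi, sqrt (10 ),  sqrt( 14),4, 7,7.24 , 8]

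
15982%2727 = 2347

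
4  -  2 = 2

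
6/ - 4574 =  - 1 + 2284/2287 = - 0.00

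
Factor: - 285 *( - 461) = 131385 = 3^1*5^1*19^1*461^1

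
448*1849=828352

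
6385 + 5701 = 12086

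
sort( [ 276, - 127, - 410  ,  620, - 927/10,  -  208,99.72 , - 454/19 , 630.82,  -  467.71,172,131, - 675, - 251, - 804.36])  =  [-804.36, - 675,-467.71, - 410, - 251, - 208,-127, - 927/10, - 454/19,99.72, 131, 172  ,  276,620, 630.82]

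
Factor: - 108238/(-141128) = 181/236 = 2^( - 2 )*59^( - 1)*181^1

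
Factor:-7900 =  - 2^2*5^2*79^1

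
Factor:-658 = - 2^1*7^1*47^1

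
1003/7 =1003/7 = 143.29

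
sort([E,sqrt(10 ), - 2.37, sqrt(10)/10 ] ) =[ - 2.37, sqrt(10) /10,E, sqrt(10) ]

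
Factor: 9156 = 2^2*3^1*7^1*109^1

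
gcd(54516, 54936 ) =84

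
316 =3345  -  3029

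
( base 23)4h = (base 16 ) 6D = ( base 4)1231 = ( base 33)3a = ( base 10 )109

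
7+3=10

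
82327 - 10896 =71431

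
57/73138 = 57/73138 = 0.00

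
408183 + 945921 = 1354104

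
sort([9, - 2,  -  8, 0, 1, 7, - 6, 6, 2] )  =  [ - 8, - 6, - 2,0, 1,2, 6,7, 9]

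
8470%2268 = 1666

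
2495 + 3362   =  5857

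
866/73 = 866/73 = 11.86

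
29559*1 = 29559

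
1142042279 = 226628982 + 915413297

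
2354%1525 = 829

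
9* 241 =2169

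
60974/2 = 30487 = 30487.00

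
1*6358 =6358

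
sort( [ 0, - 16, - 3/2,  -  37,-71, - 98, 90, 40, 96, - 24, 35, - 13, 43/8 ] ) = [-98 , - 71, - 37, - 24, - 16, - 13 , - 3/2, 0, 43/8,35,40,90, 96]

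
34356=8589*4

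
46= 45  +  1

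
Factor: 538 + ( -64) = 474 = 2^1*3^1*79^1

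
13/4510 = 13/4510 = 0.00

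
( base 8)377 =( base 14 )143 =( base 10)255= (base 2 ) 11111111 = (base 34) 7H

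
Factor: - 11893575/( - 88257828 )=3964525/29419276 = 2^(  -  2)*5^2*71^( - 2)*1459^( - 1)*158581^1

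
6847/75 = 6847/75 = 91.29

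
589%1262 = 589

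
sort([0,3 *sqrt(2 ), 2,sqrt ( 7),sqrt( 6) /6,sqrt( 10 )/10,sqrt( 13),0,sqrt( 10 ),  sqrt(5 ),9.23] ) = [0, 0 , sqrt( 10 )/10, sqrt(6) /6,2,sqrt (5 ), sqrt (7),sqrt( 10), sqrt(13 ), 3*sqrt( 2 ),9.23 ]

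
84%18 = 12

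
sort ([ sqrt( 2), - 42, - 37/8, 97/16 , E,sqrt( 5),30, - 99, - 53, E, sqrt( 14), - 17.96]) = [ - 99, - 53, - 42,  -  17.96, - 37/8,  sqrt(2 ) , sqrt( 5), E,E,sqrt(14),  97/16, 30] 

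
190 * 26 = 4940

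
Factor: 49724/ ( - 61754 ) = -62/77= - 2^1*7^( - 1 )*11^( - 1 )*31^1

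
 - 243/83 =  - 3+6/83 = - 2.93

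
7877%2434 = 575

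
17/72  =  17/72 = 0.24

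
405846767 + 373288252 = 779135019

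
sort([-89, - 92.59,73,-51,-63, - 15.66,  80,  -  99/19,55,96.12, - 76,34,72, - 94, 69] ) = [ - 94, - 92.59,-89,-76, - 63,-51,-15.66, - 99/19,  34,55 , 69 , 72,73,  80, 96.12 ]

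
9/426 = 3/142= 0.02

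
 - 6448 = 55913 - 62361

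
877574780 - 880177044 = -2602264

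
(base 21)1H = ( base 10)38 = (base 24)1E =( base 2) 100110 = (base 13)2c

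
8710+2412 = 11122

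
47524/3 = 15841 + 1/3 = 15841.33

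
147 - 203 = -56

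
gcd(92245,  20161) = 1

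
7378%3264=850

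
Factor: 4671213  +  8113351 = 12784564 = 2^2 * 13^1*47^1*5231^1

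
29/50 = 29/50 = 0.58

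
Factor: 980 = 2^2 * 5^1*7^2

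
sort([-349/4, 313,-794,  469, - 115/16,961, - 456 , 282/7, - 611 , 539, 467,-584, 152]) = [ - 794,-611,-584,-456,-349/4, - 115/16, 282/7,152,313,467, 469 , 539,961]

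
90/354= 15/59 = 0.25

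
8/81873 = 8/81873 = 0.00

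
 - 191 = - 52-139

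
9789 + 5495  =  15284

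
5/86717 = 5/86717= 0.00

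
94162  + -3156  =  91006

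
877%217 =9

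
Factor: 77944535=5^1*563^1*27689^1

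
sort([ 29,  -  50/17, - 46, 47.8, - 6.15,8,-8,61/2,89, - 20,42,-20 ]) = [-46,- 20,-20,-8,-6.15, - 50/17  ,  8,29,61/2,42, 47.8,89]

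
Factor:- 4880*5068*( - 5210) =128852886400 = 2^7*5^2 * 7^1*61^1*181^1*521^1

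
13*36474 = 474162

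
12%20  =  12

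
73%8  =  1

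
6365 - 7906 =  - 1541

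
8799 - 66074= - 57275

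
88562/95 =88562/95  =  932.23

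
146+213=359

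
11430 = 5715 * 2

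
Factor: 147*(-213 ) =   -  3^2*7^2*71^1 = -  31311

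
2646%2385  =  261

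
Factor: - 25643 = - 25643^1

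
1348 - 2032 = -684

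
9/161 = 9/161 = 0.06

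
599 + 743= 1342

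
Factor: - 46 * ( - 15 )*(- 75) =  - 51750 =- 2^1* 3^2*5^3*23^1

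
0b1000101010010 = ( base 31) 4J1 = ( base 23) 88I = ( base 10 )4434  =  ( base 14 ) 188a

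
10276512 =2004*5128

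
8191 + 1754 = 9945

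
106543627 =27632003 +78911624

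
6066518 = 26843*226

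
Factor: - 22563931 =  - 13^1*1735687^1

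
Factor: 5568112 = 2^4*11^1*17^1*1861^1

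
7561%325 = 86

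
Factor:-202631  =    -  11^1*13^2*109^1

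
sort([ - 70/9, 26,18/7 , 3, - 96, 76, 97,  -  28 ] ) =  [- 96, - 28, - 70/9, 18/7, 3, 26, 76,97] 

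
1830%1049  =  781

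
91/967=91/967  =  0.09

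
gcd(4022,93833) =1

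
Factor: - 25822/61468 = -2^( - 1)*11^ ( - 2)*127^ ( - 1)*12911^1 = - 12911/30734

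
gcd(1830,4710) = 30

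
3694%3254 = 440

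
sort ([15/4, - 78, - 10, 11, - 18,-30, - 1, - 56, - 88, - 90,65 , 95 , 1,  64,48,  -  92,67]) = [ - 92 , - 90 , - 88,-78  , -56 ,-30,-18,-10, - 1,1, 15/4, 11, 48,64,  65,67,  95 ]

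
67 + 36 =103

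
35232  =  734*48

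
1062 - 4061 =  - 2999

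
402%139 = 124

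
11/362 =11/362 = 0.03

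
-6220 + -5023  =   - 11243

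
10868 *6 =65208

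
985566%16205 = 13266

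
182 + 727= 909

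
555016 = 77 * 7208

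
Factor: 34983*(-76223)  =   - 2666509209 =- 3^2*7^1*13^2*23^1 * 10889^1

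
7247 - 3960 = 3287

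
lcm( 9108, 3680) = 364320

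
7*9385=65695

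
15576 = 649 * 24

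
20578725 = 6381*3225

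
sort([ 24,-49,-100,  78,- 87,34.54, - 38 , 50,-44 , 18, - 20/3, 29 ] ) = [ - 100 , - 87, - 49,-44, - 38, - 20/3, 18,24,29,34.54, 50, 78 ]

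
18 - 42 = -24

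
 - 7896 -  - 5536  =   - 2360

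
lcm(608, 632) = 48032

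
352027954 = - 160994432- - 513022386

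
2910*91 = 264810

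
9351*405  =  3787155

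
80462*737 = 59300494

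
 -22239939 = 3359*( -6621)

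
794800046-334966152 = 459833894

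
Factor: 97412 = 2^2 * 7^3*71^1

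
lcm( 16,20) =80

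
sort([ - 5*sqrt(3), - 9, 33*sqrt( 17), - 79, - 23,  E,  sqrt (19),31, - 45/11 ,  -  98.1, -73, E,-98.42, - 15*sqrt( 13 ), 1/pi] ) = [ - 98.42, - 98.1 , - 79, -73, - 15*sqrt(  13 ), - 23,-9, - 5*sqrt(3),-45/11, 1/pi,E, E, sqrt( 19), 31, 33*sqrt( 17 )]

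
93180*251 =23388180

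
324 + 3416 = 3740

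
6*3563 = 21378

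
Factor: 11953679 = 19^1 * 89^1*7069^1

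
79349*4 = 317396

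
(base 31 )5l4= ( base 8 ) 12524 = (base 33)50F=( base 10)5460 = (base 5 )133320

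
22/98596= 11/49298  =  0.00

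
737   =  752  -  15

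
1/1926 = 1/1926 =0.00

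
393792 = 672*586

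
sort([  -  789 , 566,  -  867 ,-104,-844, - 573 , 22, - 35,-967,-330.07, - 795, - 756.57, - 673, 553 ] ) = [ - 967,-867, - 844, - 795,-789,-756.57 , - 673,-573, - 330.07,  -  104, - 35, 22, 553, 566]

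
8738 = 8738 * 1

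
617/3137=617/3137 = 0.20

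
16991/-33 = -515 + 4/33=- 514.88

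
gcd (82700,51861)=1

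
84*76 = 6384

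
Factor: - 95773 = - 95773^1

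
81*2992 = 242352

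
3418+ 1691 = 5109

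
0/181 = 0 = 0.00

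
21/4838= 21/4838 = 0.00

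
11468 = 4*2867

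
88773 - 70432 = 18341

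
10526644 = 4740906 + 5785738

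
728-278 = 450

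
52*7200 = 374400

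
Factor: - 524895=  - 3^1 *5^1 * 7^1*4999^1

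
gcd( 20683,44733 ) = 481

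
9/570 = 3/190  =  0.02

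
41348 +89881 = 131229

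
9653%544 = 405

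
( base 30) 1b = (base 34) 17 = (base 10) 41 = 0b101001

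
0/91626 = 0 = 0.00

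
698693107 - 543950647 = 154742460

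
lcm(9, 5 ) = 45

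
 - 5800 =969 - 6769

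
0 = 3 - 3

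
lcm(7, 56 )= 56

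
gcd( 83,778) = 1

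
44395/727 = 61 + 48/727 = 61.07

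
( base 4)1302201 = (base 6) 53533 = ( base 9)11043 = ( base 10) 7329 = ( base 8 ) 16241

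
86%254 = 86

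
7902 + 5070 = 12972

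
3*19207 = 57621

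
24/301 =24/301 = 0.08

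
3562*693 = 2468466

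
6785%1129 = 11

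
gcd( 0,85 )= 85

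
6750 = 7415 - 665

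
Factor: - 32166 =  - 2^1*3^2*1787^1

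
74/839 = 74/839 = 0.09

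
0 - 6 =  - 6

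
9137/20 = 456 + 17/20 =456.85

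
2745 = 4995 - 2250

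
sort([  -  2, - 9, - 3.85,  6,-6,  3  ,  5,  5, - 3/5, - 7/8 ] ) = [-9, - 6,  -  3.85, -2,-7/8, -3/5 , 3,  5, 5, 6] 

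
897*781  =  700557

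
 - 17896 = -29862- - 11966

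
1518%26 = 10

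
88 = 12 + 76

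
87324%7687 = 2767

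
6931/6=1155 + 1/6 =1155.17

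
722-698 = 24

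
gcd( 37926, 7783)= 43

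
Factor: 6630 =2^1*3^1  *  5^1*13^1*17^1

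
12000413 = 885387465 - 873387052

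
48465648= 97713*496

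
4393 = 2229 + 2164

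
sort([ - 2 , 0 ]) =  [ -2,0 ]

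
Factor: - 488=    - 2^3 * 61^1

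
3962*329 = 1303498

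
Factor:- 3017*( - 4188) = 12635196 = 2^2*3^1*7^1*349^1*431^1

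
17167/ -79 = - 218 + 55/79 = -217.30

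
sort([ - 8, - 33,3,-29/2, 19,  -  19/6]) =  [-33 ,  -  29/2, - 8,-19/6, 3,19]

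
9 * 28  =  252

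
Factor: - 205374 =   -  2^1 *3^1 * 13^1*2633^1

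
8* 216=1728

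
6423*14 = 89922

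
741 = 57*13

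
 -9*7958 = -71622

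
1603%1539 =64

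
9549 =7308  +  2241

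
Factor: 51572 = 2^2 *12893^1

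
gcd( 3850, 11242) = 154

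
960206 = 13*73862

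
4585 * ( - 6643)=  -  30458155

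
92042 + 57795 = 149837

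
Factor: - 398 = - 2^1*199^1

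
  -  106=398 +- 504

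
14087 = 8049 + 6038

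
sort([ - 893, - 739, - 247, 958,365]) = [-893, - 739, - 247, 365, 958]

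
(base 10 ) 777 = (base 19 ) 22h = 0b1100001001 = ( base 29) qn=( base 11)647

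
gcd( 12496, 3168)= 176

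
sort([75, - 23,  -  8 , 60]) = [- 23, - 8,60,75]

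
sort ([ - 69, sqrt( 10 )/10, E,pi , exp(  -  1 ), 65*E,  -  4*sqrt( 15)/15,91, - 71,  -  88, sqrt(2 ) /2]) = [ - 88,  -  71,  -  69, - 4*sqrt(15)/15,sqrt( 10) /10, exp( - 1), sqrt(2)/2, E,pi,91, 65 * E ] 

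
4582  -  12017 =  - 7435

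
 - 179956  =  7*(-25708 )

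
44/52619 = 44/52619 = 0.00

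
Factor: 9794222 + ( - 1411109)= 8383113 = 3^2*31^1*30047^1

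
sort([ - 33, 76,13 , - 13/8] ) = [- 33,  -  13/8, 13 , 76] 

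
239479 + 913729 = 1153208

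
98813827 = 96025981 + 2787846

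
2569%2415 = 154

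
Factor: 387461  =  67^1*5783^1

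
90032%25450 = 13682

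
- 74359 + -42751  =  -117110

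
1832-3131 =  - 1299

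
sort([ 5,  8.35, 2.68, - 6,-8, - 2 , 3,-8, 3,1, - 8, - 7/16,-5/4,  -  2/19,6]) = [ - 8, - 8, - 8  ,-6, - 2, - 5/4, - 7/16,  -  2/19, 1, 2.68,3 , 3,5,6  ,  8.35 ] 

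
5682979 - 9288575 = -3605596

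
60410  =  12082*5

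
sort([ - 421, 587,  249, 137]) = [ - 421,137, 249, 587]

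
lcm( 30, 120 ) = 120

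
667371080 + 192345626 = 859716706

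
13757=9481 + 4276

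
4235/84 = 50 + 5/12 = 50.42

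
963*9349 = 9003087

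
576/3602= 288/1801= 0.16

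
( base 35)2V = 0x65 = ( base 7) 203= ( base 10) 101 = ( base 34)2X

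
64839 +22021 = 86860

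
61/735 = 61/735=0.08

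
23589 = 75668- 52079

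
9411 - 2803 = 6608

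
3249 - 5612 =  - 2363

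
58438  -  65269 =  -  6831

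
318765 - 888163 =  - 569398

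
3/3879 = 1/1293 = 0.00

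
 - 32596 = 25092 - 57688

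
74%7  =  4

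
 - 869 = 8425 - 9294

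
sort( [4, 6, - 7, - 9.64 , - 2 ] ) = [  -  9.64, - 7, - 2, 4 , 6 ]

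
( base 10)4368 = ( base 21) 9j0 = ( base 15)1463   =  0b1000100010000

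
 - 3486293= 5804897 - 9291190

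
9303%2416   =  2055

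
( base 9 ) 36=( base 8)41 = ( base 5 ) 113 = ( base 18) 1f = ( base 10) 33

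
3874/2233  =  3874/2233 = 1.73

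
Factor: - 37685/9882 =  - 2^(- 1)*3^(-4) * 5^1*61^( - 1) * 7537^1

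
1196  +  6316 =7512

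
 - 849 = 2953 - 3802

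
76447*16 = 1223152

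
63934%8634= 3496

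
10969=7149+3820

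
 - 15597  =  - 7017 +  - 8580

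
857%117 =38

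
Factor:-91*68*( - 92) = 569296 = 2^4*7^1*13^1*17^1 * 23^1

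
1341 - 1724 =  - 383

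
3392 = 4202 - 810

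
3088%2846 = 242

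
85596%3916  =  3360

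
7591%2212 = 955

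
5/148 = 5/148=0.03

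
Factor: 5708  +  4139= 9847 = 43^1 * 229^1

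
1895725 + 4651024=6546749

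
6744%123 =102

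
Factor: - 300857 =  - 300857^1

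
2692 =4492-1800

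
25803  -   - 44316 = 70119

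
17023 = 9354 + 7669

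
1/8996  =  1/8996  =  0.00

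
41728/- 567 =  -41728/567 = - 73.59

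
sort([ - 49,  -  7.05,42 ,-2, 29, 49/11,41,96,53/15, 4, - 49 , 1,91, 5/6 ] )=[-49, - 49,-7.05, - 2 , 5/6,1,53/15, 4,49/11,29 , 41,42,91,  96]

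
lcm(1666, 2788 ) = 136612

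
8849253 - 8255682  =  593571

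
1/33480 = 1/33480=0.00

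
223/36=6  +  7/36 =6.19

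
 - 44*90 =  - 3960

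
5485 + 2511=7996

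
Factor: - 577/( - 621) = 3^ ( - 3 )*23^( - 1) * 577^1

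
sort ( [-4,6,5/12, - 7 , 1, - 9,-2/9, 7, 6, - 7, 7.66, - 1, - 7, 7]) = [ - 9, - 7 , - 7, - 7,-4, - 1, - 2/9,5/12, 1, 6, 6, 7,7,7.66]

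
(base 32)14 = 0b100100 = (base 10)36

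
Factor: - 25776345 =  - 3^1*5^1*7^1*31^1 * 7919^1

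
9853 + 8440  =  18293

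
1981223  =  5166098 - 3184875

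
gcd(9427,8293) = 1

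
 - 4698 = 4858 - 9556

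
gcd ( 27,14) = 1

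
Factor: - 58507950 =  - 2^1*3^1*5^2*43^1*47^1 * 193^1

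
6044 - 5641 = 403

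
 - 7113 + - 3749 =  - 10862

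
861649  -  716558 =145091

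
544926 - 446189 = 98737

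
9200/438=4600/219  =  21.00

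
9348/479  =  19 + 247/479 =19.52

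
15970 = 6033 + 9937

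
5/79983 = 5/79983 = 0.00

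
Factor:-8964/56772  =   - 3/19 = -3^1*  19^(-1)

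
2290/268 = 8 + 73/134 = 8.54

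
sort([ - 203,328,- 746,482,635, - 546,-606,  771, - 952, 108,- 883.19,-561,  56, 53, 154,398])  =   [-952, - 883.19 , - 746, - 606,-561, - 546, - 203,53, 56,108,  154,  328,398,482,635, 771 ] 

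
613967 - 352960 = 261007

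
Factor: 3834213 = 3^1*47^1*71^1*383^1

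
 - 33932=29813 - 63745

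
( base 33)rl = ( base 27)16L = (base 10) 912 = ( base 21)219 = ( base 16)390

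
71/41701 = 71/41701 = 0.00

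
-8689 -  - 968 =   -  7721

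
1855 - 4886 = -3031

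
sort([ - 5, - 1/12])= [- 5, - 1/12 ] 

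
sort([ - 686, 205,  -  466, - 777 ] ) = [-777 , - 686, - 466,205 ]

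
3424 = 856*4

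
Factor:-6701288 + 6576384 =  - 124904 = - 2^3*13^1*1201^1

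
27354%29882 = 27354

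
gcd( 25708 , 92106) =2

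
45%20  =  5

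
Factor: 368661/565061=3^1 *7^( - 1)*89^( - 1)*907^( - 1)*122887^1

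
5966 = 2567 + 3399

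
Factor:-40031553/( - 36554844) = 13343851/12184948 =2^(-2) *211^1*63241^1*3046237^(-1 )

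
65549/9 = 7283 + 2/9=7283.22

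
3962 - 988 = 2974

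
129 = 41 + 88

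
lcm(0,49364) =0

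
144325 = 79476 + 64849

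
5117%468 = 437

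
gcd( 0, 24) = 24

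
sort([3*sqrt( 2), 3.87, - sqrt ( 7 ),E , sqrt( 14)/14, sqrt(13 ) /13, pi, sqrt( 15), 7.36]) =[ - sqrt(7),  sqrt(14)/14, sqrt( 13)/13, E,pi,3.87, sqrt( 15),3*sqrt( 2 ) , 7.36]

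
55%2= 1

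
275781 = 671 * 411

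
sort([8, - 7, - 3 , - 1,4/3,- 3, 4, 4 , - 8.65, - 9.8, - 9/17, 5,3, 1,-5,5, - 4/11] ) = [ - 9.8, - 8.65, - 7,-5, - 3, - 3, -1, - 9/17 , - 4/11, 1  ,  4/3 , 3, 4, 4 , 5,5, 8 ]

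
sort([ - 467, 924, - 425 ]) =[  -  467, - 425, 924]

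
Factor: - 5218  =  -2^1*2609^1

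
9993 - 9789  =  204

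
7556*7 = 52892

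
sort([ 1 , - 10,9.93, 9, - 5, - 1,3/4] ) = [ - 10,-5, - 1,  3/4, 1,9 , 9.93] 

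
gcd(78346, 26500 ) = 2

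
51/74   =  51/74 = 0.69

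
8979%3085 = 2809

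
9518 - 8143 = 1375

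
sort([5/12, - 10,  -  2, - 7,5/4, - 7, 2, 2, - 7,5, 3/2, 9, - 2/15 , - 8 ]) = [ - 10, - 8, - 7, - 7, - 7, - 2, - 2/15,5/12, 5/4,3/2, 2, 2,5, 9]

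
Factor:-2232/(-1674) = 2^2 *3^ ( - 1)=4/3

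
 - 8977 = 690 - 9667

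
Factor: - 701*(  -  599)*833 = 349775867 = 7^2 * 17^1*599^1*701^1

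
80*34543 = 2763440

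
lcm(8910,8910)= 8910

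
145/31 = 145/31 = 4.68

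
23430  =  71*330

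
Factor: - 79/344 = -2^( - 3 )*43^( - 1)*79^1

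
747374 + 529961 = 1277335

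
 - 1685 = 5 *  ( - 337 ) 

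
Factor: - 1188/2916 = - 3^( -3 ) * 11^1= - 11/27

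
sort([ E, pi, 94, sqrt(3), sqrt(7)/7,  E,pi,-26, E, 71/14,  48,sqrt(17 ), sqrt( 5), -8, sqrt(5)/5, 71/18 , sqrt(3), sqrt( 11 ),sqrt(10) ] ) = [ - 26, - 8,sqrt(7)/7,sqrt( 5)/5, sqrt(3), sqrt( 3 ), sqrt(5), E, E,E,  pi, pi,sqrt( 10), sqrt(11 ), 71/18, sqrt( 17),  71/14,48,94]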